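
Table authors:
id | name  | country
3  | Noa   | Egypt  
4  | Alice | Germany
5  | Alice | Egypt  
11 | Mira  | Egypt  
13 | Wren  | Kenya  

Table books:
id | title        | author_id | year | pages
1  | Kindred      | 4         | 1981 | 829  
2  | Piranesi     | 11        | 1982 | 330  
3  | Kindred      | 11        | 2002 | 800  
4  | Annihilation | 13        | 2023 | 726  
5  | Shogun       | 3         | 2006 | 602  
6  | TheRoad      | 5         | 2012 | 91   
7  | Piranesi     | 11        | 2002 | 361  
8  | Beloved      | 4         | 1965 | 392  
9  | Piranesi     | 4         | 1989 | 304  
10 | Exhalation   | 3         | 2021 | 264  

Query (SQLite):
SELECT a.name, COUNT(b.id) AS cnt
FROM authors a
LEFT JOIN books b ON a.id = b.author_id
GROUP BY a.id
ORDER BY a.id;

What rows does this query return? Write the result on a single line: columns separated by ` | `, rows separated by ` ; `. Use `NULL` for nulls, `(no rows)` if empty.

LEFT JOIN keeps every authors row; unmatched ones get NULL for books columns.
Group by authors.id and compute COUNT(b.id). COUNT(col) of an all-NULL group is 0.
  3: ids {5, 10} → COUNT(b.id)=2
  4: ids {1, 8, 9} → COUNT(b.id)=3
  5: ids {6} → COUNT(b.id)=1
  11: ids {2, 3, 7} → COUNT(b.id)=3
  13: ids {4} → COUNT(b.id)=1

Noa | 2 ; Alice | 3 ; Alice | 1 ; Mira | 3 ; Wren | 1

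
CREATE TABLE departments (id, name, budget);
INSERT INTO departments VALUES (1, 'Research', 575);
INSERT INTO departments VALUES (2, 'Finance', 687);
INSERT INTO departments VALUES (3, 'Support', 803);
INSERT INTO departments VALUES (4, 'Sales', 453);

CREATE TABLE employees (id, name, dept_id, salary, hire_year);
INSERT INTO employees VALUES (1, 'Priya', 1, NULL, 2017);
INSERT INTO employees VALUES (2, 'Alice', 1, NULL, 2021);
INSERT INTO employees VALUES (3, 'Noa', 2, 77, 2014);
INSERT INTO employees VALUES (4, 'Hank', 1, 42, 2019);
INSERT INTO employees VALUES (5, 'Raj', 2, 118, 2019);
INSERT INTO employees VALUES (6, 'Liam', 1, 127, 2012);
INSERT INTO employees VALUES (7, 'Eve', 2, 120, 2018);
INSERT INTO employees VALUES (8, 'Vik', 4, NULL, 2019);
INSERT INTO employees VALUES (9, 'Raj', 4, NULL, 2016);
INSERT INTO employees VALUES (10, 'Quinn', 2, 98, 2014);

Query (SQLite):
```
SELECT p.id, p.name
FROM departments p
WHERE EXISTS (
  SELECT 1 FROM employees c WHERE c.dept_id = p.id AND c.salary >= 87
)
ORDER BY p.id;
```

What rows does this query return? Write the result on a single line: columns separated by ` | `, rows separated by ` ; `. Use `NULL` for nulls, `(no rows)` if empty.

1 | Research ; 2 | Finance

For each departments row, check whether any employees with matching dept_id has salary >= 87.
Keep rows where that is true.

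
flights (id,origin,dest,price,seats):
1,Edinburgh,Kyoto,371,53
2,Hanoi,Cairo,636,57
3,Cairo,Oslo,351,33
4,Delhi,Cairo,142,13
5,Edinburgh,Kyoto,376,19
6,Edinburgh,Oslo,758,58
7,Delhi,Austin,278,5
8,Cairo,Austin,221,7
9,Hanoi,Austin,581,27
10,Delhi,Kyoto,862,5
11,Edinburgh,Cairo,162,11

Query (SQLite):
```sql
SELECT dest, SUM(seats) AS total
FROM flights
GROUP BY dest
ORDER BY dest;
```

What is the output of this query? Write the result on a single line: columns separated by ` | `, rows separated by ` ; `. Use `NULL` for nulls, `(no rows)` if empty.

Austin | 39 ; Cairo | 81 ; Kyoto | 77 ; Oslo | 91

Partition flights by dest; compute SUM(seats) within each group.
  Austin: ids {7, 8, 9} → SUM(seats)=39
  Cairo: ids {2, 4, 11} → SUM(seats)=81
  Kyoto: ids {1, 5, 10} → SUM(seats)=77
  Oslo: ids {3, 6} → SUM(seats)=91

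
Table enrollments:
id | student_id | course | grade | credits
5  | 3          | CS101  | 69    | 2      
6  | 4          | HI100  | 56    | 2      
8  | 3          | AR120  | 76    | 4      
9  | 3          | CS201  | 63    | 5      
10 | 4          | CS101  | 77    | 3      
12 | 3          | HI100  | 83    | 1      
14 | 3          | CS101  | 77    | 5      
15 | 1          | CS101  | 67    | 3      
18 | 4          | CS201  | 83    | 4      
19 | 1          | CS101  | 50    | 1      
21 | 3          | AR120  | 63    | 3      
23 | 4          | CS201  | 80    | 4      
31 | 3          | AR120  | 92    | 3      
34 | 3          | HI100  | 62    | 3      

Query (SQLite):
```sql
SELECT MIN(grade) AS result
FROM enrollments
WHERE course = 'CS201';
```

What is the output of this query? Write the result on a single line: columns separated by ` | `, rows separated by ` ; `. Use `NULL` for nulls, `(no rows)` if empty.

Rows where course='CS201' → grade values: [63, 83, 80].
MIN of non-NULL values = 63.

63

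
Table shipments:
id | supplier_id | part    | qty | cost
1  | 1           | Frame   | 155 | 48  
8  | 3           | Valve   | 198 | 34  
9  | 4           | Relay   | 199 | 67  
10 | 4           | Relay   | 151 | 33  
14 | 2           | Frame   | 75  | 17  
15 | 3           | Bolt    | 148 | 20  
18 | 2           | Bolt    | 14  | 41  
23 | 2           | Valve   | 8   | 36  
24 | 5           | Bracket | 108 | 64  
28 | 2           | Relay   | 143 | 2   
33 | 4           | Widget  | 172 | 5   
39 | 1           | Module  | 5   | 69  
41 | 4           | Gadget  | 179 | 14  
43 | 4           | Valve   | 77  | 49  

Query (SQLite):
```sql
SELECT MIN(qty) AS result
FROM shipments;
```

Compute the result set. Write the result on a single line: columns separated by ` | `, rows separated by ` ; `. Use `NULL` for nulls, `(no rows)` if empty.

All qty values: [155, 198, 199, 151, 75, 148, 14, 8, 108, 143, 172, 5, 179, 77].
MIN of non-NULL values = 5.

5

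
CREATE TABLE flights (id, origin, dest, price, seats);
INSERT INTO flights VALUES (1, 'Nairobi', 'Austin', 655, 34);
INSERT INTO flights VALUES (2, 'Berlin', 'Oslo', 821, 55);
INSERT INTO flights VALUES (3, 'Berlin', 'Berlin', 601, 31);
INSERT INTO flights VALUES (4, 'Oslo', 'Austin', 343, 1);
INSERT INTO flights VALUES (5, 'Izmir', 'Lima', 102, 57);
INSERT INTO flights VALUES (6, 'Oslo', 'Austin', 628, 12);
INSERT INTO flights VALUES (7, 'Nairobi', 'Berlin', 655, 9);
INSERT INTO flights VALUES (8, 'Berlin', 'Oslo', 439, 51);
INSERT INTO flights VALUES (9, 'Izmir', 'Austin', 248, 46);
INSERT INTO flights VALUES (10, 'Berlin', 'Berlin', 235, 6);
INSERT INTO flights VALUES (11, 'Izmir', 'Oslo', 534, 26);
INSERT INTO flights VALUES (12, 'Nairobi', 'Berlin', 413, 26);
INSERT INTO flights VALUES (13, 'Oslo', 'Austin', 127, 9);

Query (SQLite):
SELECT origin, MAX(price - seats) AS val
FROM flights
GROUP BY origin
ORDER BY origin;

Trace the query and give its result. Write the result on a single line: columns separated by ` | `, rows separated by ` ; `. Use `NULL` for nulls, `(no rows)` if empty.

Berlin | 766 ; Izmir | 508 ; Nairobi | 646 ; Oslo | 616

For each row compute price - seats.
Group by origin; take MAX of the expression per group.
  Berlin: ids {2, 3, 8, 10} → MAX(price - seats)=766
  Izmir: ids {5, 9, 11} → MAX(price - seats)=508
  Nairobi: ids {1, 7, 12} → MAX(price - seats)=646
  Oslo: ids {4, 6, 13} → MAX(price - seats)=616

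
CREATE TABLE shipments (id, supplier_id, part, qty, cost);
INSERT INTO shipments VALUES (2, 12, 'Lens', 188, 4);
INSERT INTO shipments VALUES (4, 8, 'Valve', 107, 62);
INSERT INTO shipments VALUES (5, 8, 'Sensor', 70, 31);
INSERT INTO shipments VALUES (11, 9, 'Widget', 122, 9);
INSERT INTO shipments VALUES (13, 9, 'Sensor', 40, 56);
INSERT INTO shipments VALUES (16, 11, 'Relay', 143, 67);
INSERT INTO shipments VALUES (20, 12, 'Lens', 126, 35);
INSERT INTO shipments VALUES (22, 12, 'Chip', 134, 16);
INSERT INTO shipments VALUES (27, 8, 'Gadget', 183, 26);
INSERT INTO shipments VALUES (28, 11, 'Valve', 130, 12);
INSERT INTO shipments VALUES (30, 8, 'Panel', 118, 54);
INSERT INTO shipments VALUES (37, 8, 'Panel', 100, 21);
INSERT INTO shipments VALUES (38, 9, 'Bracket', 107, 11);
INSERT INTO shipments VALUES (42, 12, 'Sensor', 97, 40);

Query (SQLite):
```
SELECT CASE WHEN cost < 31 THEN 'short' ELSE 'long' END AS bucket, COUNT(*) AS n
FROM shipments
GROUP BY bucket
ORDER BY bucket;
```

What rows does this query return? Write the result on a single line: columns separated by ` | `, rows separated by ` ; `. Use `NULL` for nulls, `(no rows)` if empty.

long | 7 ; short | 7

Bucket rows by cost < 31 → 'short' else 'long'; count each bucket.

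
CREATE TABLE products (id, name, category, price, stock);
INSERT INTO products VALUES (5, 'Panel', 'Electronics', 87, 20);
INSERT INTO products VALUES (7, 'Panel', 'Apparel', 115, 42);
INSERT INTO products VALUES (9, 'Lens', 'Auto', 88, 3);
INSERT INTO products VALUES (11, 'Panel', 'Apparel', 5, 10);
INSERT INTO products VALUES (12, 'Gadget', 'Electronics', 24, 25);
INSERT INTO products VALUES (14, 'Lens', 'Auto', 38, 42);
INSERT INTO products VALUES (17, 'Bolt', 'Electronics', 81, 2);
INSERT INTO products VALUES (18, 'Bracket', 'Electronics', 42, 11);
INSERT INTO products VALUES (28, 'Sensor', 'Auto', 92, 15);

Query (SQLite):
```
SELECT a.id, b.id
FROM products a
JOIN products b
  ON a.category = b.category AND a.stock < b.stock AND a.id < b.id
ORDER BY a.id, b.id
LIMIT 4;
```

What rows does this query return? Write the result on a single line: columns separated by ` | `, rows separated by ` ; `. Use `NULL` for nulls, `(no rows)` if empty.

5 | 12 ; 9 | 14 ; 9 | 28 ; 17 | 18

Pairs (a,b) with same category, a.stock < b.stock, a.id < b.id.
category groups: Apparel:{7,11} Auto:{9,14,28} Electronics:{5,12,17,18}
Ordered by (a.id, b.id); first 4.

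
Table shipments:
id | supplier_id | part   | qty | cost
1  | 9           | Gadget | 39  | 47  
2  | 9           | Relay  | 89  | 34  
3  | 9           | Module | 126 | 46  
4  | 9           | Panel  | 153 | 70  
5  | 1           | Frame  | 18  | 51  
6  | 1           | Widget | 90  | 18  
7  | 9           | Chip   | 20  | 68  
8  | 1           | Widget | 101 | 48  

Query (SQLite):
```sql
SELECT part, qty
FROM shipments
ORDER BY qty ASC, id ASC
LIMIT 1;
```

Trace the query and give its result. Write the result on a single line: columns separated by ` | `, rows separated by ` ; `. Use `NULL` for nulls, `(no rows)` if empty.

Frame | 18

Sort by qty asc, tiebreak id asc: (18, id=5), (20, id=7), (39, id=1), (89, id=2) …. Take first 1.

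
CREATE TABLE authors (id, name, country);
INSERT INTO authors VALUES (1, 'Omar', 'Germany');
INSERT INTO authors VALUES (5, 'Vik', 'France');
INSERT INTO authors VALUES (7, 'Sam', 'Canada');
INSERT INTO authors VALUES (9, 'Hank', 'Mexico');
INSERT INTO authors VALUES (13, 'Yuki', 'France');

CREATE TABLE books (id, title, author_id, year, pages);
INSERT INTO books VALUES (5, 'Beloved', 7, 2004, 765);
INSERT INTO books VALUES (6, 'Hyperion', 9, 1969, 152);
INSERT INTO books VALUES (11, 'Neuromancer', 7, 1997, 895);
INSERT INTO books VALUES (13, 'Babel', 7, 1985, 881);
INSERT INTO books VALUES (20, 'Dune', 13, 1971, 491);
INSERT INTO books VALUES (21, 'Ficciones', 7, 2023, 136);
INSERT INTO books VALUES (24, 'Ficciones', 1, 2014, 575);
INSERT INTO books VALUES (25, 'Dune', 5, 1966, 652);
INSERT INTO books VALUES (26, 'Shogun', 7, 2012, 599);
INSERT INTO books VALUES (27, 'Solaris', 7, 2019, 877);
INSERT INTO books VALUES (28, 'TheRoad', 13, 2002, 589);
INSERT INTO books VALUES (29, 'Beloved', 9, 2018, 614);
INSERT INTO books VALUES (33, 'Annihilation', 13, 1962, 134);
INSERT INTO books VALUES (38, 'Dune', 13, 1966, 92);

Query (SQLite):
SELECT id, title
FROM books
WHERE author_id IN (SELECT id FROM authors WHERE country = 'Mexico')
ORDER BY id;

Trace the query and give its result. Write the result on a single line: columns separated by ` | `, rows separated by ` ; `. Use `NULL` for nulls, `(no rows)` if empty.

6 | Hyperion ; 29 | Beloved

Inner query: authors.id where country = 'Mexico'.
Outer: keep books rows whose author_id is in that set.
Inner query → {9}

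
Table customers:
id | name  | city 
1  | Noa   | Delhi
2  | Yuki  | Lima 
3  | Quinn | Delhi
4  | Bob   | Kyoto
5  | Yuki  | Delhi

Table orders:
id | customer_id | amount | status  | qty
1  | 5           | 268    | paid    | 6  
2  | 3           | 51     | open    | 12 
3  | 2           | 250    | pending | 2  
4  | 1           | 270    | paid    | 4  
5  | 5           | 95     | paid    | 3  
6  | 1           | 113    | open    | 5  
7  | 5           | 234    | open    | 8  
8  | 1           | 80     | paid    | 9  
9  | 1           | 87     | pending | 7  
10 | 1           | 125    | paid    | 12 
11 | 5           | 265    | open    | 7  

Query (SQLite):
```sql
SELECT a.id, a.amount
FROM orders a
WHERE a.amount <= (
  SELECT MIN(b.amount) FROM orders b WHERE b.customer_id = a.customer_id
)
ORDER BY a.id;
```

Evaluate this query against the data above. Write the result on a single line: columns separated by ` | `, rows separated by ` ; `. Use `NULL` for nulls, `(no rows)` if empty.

For each orders row a, compute MIN(amount) over rows sharing a.customer_id.
Keep row a if a.amount <= that per-group MIN.
  customer_id=1: MIN(amount) = 80
  customer_id=2: MIN(amount) = 250
  customer_id=3: MIN(amount) = 51
  customer_id=5: MIN(amount) = 95

2 | 51 ; 3 | 250 ; 5 | 95 ; 8 | 80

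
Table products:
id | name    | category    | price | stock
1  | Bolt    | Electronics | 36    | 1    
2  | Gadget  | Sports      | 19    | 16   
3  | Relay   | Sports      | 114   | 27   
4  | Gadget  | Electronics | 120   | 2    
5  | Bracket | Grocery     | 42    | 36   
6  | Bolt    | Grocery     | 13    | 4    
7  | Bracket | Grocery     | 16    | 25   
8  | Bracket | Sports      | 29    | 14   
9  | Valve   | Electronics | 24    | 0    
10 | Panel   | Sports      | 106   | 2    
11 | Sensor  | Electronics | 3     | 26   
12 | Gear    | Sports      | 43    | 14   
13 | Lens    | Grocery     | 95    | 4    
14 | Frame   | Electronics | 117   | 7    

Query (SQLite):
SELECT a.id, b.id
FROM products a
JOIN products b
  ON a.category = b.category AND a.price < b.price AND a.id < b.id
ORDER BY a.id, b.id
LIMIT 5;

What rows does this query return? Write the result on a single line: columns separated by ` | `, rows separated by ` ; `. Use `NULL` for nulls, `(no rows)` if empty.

1 | 4 ; 1 | 14 ; 2 | 3 ; 2 | 8 ; 2 | 10

Pairs (a,b) with same category, a.price < b.price, a.id < b.id.
category groups: Electronics:{1,4,9,11,14} Grocery:{5,6,7,13} Sports:{2,3,8,10,12}
Ordered by (a.id, b.id); first 5.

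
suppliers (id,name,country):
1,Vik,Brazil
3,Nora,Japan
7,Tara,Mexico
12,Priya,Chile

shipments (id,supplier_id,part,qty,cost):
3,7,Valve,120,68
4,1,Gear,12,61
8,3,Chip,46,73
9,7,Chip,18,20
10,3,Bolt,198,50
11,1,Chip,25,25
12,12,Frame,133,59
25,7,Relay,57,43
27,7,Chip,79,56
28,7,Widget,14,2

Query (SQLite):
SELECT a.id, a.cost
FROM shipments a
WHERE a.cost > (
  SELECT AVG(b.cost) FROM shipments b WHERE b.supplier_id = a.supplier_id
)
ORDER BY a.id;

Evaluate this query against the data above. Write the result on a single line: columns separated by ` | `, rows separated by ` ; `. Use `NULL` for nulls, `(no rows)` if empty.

For each shipments row a, compute AVG(cost) over rows sharing a.supplier_id.
Keep row a if a.cost > that per-group AVG.
  supplier_id=1: AVG(cost) = 43.0
  supplier_id=3: AVG(cost) = 61.5
  supplier_id=7: AVG(cost) = 37.8
  supplier_id=12: AVG(cost) = 59.0

3 | 68 ; 4 | 61 ; 8 | 73 ; 25 | 43 ; 27 | 56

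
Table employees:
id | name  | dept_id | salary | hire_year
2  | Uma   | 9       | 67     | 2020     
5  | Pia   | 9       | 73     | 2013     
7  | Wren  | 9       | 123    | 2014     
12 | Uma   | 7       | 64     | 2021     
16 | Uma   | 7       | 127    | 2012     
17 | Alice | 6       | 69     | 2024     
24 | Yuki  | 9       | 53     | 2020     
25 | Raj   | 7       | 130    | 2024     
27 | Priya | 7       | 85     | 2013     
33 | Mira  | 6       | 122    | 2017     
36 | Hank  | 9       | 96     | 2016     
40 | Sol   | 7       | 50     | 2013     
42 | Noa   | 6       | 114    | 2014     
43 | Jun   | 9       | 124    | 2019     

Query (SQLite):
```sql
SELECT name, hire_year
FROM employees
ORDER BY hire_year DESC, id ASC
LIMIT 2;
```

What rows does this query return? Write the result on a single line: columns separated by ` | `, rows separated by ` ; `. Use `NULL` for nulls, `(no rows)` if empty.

Sort by hire_year desc, tiebreak id asc: (2024, id=17), (2024, id=25), (2021, id=12), (2020, id=2), (2020, id=24) …. Take first 2.

Alice | 2024 ; Raj | 2024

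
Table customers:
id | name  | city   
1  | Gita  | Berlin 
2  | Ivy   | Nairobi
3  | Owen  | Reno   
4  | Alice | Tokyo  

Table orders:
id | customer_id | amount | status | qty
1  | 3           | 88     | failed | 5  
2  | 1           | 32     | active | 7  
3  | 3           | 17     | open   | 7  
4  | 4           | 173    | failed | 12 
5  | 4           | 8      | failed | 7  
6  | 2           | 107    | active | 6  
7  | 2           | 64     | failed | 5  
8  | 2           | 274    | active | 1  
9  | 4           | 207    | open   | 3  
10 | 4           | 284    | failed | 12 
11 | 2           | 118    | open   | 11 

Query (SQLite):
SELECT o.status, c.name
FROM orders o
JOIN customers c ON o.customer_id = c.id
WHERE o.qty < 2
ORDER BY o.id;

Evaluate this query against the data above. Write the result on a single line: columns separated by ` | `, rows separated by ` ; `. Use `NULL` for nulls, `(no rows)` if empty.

active | Ivy

Each orders row matches the customers row where customer_id = customers.id.
Then keep rows with o.qty < 2.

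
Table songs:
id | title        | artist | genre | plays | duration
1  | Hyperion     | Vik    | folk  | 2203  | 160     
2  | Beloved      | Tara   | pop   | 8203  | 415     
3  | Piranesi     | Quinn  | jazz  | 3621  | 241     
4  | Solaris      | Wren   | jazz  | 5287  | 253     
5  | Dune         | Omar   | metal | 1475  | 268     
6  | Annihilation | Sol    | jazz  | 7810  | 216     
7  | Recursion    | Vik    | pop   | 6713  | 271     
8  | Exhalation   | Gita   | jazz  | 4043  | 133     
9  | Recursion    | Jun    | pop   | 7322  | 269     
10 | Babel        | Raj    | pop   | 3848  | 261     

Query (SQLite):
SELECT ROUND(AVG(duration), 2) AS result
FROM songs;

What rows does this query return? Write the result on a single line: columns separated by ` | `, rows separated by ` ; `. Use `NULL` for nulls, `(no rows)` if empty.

248.7

All duration values: [160, 415, 241, 253, 268, 216, 271, 133, 269, 261].
AVG = 2487 / 10 (rounded to 2 dp).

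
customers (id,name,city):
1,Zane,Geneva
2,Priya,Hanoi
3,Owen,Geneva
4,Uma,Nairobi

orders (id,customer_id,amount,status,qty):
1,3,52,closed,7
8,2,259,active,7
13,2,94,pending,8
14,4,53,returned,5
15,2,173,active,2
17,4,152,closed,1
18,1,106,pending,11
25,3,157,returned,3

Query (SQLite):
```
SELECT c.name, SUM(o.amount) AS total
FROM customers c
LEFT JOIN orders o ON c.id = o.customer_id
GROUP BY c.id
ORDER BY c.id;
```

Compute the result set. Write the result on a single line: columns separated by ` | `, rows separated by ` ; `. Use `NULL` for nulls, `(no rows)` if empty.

LEFT JOIN keeps every customers row; unmatched ones get NULL for orders columns.
Group by customers.id and compute SUM(o.amount). SUM over an all-NULL group is NULL.
  1: ids {18} → SUM(o.amount)=106
  2: ids {8, 13, 15} → SUM(o.amount)=526
  3: ids {1, 25} → SUM(o.amount)=209
  4: ids {14, 17} → SUM(o.amount)=205

Zane | 106 ; Priya | 526 ; Owen | 209 ; Uma | 205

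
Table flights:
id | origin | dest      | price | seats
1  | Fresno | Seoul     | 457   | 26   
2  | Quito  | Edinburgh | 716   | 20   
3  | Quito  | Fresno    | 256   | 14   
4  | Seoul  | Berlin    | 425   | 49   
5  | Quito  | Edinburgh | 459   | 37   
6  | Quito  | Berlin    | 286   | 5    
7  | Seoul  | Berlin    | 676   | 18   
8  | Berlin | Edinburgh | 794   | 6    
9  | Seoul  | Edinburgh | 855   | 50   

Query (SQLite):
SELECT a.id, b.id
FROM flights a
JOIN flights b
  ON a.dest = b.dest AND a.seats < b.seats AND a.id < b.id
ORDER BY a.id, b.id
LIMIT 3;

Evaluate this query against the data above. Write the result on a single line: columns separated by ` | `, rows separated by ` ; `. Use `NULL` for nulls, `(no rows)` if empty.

Pairs (a,b) with same dest, a.seats < b.seats, a.id < b.id.
dest groups: Berlin:{4,6,7} Edinburgh:{2,5,8,9} Fresno:{3} Seoul:{1}
Ordered by (a.id, b.id); first 3.

2 | 5 ; 2 | 9 ; 5 | 9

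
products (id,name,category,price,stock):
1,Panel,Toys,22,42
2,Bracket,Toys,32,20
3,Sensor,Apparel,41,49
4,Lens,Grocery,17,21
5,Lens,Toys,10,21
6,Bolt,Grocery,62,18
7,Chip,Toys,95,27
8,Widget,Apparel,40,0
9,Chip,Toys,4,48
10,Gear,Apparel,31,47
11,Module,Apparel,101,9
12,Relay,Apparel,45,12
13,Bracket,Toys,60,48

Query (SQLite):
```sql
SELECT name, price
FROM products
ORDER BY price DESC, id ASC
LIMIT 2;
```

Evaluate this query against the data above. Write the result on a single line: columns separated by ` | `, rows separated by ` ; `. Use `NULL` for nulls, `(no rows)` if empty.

Module | 101 ; Chip | 95

Sort by price desc, tiebreak id asc: (101, id=11), (95, id=7), (62, id=6), (60, id=13), (45, id=12) …. Take first 2.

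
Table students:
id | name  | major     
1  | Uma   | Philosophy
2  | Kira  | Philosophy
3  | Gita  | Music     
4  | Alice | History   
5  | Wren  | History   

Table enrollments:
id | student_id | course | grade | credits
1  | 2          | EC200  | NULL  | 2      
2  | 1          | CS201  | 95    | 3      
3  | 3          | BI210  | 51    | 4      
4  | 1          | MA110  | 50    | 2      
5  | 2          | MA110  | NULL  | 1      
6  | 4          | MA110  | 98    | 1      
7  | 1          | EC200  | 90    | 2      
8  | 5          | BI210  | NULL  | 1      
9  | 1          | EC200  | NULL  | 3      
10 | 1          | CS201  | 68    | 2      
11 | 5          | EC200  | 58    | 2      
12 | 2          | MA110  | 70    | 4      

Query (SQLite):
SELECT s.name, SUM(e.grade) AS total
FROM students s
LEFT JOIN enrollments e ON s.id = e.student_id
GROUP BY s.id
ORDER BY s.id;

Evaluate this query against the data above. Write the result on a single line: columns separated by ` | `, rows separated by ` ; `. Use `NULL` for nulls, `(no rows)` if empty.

Uma | 303 ; Kira | 70 ; Gita | 51 ; Alice | 98 ; Wren | 58

LEFT JOIN keeps every students row; unmatched ones get NULL for enrollments columns.
Group by students.id and compute SUM(e.grade). SUM over an all-NULL group is NULL.
  1: ids {2, 4, 7, 9, 10} → SUM(e.grade)=303
  2: ids {1, 5, 12} → SUM(e.grade)=70
  3: ids {3} → SUM(e.grade)=51
  4: ids {6} → SUM(e.grade)=98
  5: ids {8, 11} → SUM(e.grade)=58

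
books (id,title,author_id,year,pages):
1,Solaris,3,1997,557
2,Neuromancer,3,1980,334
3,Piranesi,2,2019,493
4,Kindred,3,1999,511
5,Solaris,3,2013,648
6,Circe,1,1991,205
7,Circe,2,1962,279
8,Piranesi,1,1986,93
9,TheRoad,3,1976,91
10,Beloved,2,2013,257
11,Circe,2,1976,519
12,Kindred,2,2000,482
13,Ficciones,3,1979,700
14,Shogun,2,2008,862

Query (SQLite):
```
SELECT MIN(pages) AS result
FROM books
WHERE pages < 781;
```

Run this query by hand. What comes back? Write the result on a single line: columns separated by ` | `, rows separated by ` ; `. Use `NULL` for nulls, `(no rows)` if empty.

Rows where pages < 781 → pages values: [557, 334, 493, 511, 648, 205, 279, 93, 91, 257, 519, 482, 700].
MIN of non-NULL values = 91.

91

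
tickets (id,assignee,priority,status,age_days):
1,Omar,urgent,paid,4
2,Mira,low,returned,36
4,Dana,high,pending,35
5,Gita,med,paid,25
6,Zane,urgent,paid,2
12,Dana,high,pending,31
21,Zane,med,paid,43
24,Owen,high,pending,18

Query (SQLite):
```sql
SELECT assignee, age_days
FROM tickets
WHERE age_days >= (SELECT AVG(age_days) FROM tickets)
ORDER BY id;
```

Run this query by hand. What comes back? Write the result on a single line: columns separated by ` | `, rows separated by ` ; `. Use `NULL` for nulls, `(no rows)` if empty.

Mira | 36 ; Dana | 35 ; Gita | 25 ; Dana | 31 ; Zane | 43

Scalar subquery: AVG(age_days) over all tickets rows = 24.25.
Keep rows where age_days >= that value.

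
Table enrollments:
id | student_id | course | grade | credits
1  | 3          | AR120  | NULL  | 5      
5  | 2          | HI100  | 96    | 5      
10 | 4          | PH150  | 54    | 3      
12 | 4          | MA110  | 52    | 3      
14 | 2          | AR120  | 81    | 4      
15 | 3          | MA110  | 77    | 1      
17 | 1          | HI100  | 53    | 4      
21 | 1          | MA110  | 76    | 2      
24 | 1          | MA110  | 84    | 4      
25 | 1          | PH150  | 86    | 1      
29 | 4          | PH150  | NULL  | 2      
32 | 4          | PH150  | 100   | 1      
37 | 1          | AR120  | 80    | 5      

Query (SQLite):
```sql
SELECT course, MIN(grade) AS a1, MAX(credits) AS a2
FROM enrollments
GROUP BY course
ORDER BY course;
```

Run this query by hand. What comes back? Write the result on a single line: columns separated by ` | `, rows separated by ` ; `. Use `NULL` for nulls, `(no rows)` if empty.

AR120 | 80 | 5 ; HI100 | 53 | 5 ; MA110 | 52 | 4 ; PH150 | 54 | 3

Group enrollments by course.
Per group compute: MIN(grade), MAX(credits).
  AR120: ids {1, 14, 37} → MIN(grade)=80, MAX(credits)=5
  HI100: ids {5, 17} → MIN(grade)=53, MAX(credits)=5
  MA110: ids {12, 15, 21, 24} → MIN(grade)=52, MAX(credits)=4
  PH150: ids {10, 25, 29, 32} → MIN(grade)=54, MAX(credits)=3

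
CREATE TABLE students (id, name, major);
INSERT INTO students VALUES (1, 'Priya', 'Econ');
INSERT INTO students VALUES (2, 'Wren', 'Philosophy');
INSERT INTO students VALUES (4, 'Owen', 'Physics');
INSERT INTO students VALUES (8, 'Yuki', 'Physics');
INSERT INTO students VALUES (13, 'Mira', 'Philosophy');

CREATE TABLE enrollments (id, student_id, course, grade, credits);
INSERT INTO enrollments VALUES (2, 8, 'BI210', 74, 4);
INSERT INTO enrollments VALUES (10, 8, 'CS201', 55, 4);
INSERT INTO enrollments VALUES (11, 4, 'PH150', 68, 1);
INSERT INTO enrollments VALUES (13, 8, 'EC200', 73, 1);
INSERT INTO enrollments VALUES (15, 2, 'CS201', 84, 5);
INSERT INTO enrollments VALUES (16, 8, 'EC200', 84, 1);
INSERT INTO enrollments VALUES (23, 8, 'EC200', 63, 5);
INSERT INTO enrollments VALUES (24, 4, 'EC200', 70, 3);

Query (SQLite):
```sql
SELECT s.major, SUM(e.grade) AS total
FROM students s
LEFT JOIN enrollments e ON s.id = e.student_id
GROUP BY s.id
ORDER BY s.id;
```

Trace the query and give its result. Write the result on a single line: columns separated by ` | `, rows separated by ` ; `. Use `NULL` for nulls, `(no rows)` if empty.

Econ | NULL ; Philosophy | 84 ; Physics | 138 ; Physics | 349 ; Philosophy | NULL

LEFT JOIN keeps every students row; unmatched ones get NULL for enrollments columns.
Group by students.id and compute SUM(e.grade). SUM over an all-NULL group is NULL.
  1: ids {—} → SUM(e.grade)=NULL
  2: ids {15} → SUM(e.grade)=84
  4: ids {11, 24} → SUM(e.grade)=138
  8: ids {2, 10, 13, 16, 23} → SUM(e.grade)=349
  13: ids {—} → SUM(e.grade)=NULL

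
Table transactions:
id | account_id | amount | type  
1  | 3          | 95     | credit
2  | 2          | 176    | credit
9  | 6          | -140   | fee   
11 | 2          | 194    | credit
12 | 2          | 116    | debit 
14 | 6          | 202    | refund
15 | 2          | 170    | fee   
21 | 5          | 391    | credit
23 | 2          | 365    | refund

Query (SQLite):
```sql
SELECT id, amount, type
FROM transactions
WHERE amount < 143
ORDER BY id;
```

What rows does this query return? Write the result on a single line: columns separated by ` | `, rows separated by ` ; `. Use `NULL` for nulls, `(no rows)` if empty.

amount < 143: ids {1, 9, 12}

1 | 95 | credit ; 9 | -140 | fee ; 12 | 116 | debit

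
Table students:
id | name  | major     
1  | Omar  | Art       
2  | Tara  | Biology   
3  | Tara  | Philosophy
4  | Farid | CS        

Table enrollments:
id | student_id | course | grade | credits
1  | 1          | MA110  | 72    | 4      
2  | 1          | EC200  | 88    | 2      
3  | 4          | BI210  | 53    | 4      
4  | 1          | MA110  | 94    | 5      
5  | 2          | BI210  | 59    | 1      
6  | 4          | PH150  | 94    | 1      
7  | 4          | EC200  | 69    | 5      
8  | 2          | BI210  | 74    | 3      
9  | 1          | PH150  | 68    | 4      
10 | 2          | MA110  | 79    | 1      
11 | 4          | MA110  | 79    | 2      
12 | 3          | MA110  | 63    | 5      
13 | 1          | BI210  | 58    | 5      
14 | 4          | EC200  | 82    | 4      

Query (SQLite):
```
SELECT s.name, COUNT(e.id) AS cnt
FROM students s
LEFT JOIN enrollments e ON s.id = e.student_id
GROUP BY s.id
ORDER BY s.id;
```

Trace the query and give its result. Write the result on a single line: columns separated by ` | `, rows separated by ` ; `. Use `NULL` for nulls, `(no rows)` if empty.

Omar | 5 ; Tara | 3 ; Tara | 1 ; Farid | 5

LEFT JOIN keeps every students row; unmatched ones get NULL for enrollments columns.
Group by students.id and compute COUNT(e.id). COUNT(col) of an all-NULL group is 0.
  1: ids {1, 2, 4, 9, 13} → COUNT(e.id)=5
  2: ids {5, 8, 10} → COUNT(e.id)=3
  3: ids {12} → COUNT(e.id)=1
  4: ids {3, 6, 7, 11, 14} → COUNT(e.id)=5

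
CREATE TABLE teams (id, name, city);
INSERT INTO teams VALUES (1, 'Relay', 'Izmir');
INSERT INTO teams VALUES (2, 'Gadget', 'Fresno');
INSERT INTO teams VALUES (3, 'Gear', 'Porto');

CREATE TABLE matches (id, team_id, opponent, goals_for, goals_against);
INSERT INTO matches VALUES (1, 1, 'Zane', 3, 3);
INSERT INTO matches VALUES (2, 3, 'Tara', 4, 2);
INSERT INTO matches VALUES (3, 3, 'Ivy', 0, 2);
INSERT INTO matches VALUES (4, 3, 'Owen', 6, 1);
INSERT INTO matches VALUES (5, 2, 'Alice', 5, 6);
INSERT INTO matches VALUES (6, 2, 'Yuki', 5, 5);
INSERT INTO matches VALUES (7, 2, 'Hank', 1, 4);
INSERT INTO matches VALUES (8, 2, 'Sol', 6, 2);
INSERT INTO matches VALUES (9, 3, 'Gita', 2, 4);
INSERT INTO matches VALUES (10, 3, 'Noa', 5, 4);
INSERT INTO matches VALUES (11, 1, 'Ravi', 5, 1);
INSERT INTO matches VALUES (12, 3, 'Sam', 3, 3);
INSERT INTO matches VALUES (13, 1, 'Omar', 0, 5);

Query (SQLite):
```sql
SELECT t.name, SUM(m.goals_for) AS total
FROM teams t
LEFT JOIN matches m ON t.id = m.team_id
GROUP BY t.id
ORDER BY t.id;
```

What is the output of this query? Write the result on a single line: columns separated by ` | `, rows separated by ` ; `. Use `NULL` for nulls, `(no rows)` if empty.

Relay | 8 ; Gadget | 17 ; Gear | 20

LEFT JOIN keeps every teams row; unmatched ones get NULL for matches columns.
Group by teams.id and compute SUM(m.goals_for). SUM over an all-NULL group is NULL.
  1: ids {1, 11, 13} → SUM(m.goals_for)=8
  2: ids {5, 6, 7, 8} → SUM(m.goals_for)=17
  3: ids {2, 3, 4, 9, 10, 12} → SUM(m.goals_for)=20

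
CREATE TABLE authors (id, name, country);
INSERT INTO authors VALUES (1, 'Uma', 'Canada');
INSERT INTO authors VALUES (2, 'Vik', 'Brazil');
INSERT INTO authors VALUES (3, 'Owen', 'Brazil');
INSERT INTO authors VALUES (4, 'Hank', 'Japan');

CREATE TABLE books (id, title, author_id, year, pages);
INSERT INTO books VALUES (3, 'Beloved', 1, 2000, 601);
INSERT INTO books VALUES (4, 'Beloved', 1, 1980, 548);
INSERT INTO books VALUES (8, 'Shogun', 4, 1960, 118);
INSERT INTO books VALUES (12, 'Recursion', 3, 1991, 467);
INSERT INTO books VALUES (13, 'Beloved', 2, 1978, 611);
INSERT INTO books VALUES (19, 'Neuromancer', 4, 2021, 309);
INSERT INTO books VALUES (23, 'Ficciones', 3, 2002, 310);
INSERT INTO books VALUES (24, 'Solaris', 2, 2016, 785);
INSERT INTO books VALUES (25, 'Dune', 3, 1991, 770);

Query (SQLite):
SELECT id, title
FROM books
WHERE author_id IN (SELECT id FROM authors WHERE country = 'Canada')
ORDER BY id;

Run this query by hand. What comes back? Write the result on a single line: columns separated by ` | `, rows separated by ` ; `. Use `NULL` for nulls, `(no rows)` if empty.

Inner query: authors.id where country = 'Canada'.
Outer: keep books rows whose author_id is in that set.
Inner query → {1}

3 | Beloved ; 4 | Beloved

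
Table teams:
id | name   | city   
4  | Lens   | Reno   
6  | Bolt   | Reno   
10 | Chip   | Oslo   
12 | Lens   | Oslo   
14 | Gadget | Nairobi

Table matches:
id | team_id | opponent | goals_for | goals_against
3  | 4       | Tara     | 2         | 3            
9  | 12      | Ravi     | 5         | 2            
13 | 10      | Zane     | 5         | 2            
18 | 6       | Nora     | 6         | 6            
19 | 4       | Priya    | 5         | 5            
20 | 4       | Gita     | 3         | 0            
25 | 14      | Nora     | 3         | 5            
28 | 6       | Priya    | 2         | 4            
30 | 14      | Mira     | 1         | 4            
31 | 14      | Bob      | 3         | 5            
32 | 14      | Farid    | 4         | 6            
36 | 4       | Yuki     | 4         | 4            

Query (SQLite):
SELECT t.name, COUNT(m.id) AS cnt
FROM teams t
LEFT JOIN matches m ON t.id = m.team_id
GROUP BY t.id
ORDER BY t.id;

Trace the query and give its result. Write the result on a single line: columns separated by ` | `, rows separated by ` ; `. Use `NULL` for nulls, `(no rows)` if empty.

LEFT JOIN keeps every teams row; unmatched ones get NULL for matches columns.
Group by teams.id and compute COUNT(m.id). COUNT(col) of an all-NULL group is 0.
  4: ids {3, 19, 20, 36} → COUNT(m.id)=4
  6: ids {18, 28} → COUNT(m.id)=2
  10: ids {13} → COUNT(m.id)=1
  12: ids {9} → COUNT(m.id)=1
  14: ids {25, 30, 31, 32} → COUNT(m.id)=4

Lens | 4 ; Bolt | 2 ; Chip | 1 ; Lens | 1 ; Gadget | 4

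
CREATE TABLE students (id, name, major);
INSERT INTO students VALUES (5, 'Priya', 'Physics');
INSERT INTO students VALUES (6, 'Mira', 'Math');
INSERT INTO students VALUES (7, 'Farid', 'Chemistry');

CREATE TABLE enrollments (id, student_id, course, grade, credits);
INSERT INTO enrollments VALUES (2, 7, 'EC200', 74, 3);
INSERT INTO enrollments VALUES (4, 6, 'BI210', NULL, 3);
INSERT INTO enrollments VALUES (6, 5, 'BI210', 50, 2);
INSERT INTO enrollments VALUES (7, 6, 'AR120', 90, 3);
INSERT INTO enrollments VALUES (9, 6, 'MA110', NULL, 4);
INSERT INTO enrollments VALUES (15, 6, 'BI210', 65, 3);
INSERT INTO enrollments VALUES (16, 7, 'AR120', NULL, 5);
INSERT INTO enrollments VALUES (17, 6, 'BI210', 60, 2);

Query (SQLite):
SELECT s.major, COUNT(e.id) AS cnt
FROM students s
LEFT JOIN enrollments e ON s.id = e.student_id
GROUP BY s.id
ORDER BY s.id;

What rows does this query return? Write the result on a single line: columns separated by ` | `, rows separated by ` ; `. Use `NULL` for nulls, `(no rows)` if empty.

LEFT JOIN keeps every students row; unmatched ones get NULL for enrollments columns.
Group by students.id and compute COUNT(e.id). COUNT(col) of an all-NULL group is 0.
  5: ids {6} → COUNT(e.id)=1
  6: ids {4, 7, 9, 15, 17} → COUNT(e.id)=5
  7: ids {2, 16} → COUNT(e.id)=2

Physics | 1 ; Math | 5 ; Chemistry | 2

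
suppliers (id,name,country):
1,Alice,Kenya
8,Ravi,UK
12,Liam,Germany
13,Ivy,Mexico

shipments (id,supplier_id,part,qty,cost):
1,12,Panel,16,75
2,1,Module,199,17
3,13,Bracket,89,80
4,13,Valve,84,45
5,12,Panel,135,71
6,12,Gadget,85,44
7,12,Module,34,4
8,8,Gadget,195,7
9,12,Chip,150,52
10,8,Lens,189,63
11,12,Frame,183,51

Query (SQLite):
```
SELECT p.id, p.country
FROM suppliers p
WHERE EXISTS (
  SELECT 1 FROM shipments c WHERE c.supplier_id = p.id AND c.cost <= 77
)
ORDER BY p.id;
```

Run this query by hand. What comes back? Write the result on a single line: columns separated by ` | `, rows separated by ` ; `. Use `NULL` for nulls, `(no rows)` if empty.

For each suppliers row, check whether any shipments with matching supplier_id has cost <= 77.
Keep rows where that is true.

1 | Kenya ; 8 | UK ; 12 | Germany ; 13 | Mexico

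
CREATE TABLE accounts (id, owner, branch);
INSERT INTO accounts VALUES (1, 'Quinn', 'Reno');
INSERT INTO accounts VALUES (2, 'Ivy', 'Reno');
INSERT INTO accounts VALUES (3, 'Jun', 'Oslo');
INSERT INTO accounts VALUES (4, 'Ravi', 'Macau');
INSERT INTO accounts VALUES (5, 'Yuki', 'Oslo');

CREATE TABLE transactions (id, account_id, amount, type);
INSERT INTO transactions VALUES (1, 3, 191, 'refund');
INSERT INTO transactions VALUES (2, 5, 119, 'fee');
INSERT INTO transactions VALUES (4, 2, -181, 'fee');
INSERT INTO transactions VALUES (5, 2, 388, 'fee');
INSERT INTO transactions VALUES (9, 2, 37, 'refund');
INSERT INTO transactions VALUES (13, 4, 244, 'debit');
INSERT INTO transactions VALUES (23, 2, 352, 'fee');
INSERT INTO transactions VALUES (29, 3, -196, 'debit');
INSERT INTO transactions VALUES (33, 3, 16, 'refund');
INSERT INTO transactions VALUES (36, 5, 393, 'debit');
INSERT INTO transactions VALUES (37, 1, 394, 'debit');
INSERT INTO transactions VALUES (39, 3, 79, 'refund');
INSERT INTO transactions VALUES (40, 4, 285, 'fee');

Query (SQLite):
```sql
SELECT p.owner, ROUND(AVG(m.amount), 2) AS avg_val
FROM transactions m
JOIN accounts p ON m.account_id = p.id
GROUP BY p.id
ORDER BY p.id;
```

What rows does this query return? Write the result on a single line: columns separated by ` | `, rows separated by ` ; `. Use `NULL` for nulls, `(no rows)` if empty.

Quinn | 394 ; Ivy | 149 ; Jun | 22.5 ; Ravi | 264.5 ; Yuki | 256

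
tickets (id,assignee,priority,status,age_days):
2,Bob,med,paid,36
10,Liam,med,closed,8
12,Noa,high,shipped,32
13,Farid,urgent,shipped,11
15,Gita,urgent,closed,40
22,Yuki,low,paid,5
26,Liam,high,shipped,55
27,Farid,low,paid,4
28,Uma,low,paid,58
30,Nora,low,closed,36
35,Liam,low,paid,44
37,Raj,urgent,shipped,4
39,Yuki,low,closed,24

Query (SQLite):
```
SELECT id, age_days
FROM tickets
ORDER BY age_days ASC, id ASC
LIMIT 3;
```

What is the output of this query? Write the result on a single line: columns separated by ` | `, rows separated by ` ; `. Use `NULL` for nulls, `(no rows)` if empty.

Sort by age_days asc, tiebreak id asc: (4, id=27), (4, id=37), (5, id=22), (8, id=10), (11, id=13), (24, id=39) …. Take first 3.

27 | 4 ; 37 | 4 ; 22 | 5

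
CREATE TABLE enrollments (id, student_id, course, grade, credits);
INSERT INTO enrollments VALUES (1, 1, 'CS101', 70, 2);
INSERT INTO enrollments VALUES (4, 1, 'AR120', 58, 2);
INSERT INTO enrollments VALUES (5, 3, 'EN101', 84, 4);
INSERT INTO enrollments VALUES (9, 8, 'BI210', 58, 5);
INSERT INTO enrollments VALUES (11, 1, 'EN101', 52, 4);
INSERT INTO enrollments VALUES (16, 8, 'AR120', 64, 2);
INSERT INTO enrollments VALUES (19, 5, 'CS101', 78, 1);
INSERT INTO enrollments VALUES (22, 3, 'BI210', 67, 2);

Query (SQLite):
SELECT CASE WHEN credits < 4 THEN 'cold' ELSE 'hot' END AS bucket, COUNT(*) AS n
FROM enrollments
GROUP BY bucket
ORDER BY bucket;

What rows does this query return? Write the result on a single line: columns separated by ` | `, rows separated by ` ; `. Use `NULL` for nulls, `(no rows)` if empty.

Bucket rows by credits < 4 → 'cold' else 'hot'; count each bucket.

cold | 5 ; hot | 3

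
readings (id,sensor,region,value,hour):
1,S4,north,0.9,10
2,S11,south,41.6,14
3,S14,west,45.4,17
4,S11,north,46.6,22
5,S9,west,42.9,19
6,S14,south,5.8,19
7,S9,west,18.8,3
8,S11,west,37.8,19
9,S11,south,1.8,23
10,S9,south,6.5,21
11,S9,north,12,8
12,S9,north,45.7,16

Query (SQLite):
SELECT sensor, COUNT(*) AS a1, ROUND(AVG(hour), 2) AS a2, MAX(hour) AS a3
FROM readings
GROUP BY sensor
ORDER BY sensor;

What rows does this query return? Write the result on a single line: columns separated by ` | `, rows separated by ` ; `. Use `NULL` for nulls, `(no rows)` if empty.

S11 | 4 | 19.5 | 23 ; S14 | 2 | 18 | 19 ; S4 | 1 | 10 | 10 ; S9 | 5 | 13.4 | 21

Group readings by sensor.
Per group compute: COUNT(*), ROUND(AVG(hour), 2), MAX(hour).
  S11: ids {2, 4, 8, 9} → COUNT(*)=4, ROUND(AVG(hour), 2)=19.5, MAX(hour)=23
  S14: ids {3, 6} → COUNT(*)=2, ROUND(AVG(hour), 2)=18, MAX(hour)=19
  S4: ids {1} → COUNT(*)=1, ROUND(AVG(hour), 2)=10, MAX(hour)=10
  S9: ids {5, 7, 10, 11, 12} → COUNT(*)=5, ROUND(AVG(hour), 2)=13.4, MAX(hour)=21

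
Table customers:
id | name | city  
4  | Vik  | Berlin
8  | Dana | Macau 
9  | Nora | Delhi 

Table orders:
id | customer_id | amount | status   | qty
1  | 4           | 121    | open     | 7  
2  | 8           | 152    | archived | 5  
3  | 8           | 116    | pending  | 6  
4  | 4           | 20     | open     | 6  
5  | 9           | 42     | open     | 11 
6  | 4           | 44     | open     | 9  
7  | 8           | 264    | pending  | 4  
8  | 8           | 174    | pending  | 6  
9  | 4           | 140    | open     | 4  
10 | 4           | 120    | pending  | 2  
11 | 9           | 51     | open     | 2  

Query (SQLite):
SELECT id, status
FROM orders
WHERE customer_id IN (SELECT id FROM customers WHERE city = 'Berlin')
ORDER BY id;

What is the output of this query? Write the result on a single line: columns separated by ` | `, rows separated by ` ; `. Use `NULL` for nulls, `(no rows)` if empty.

1 | open ; 4 | open ; 6 | open ; 9 | open ; 10 | pending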